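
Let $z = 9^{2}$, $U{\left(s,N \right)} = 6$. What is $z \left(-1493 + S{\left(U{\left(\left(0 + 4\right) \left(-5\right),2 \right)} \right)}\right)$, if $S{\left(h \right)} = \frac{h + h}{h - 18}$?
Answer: $-121014$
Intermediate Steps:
$z = 81$
$S{\left(h \right)} = \frac{2 h}{-18 + h}$
$z \left(-1493 + S{\left(U{\left(\left(0 + 4\right) \left(-5\right),2 \right)} \right)}\right) = 81 \left(-1493 + 2 \cdot 6 \frac{1}{-18 + 6}\right) = 81 \left(-1493 + 2 \cdot 6 \frac{1}{-12}\right) = 81 \left(-1493 + 2 \cdot 6 \left(- \frac{1}{12}\right)\right) = 81 \left(-1493 - 1\right) = 81 \left(-1494\right) = -121014$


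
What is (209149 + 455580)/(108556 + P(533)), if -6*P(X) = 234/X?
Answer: 27253889/4450793 ≈ 6.1234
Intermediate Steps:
P(X) = -39/X
(209149 + 455580)/(108556 + P(533)) = (209149 + 455580)/(108556 - 39/533) = 664729/(108556 - 39*1/533) = 664729/(108556 - 3/41) = 664729/(4450793/41) = 664729*(41/4450793) = 27253889/4450793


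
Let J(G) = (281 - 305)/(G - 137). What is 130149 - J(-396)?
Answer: 69369393/533 ≈ 1.3015e+5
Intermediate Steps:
J(G) = -24/(-137 + G)
130149 - J(-396) = 130149 - (-24)/(-137 - 396) = 130149 - (-24)/(-533) = 130149 - (-24)*(-1)/533 = 130149 - 1*24/533 = 130149 - 24/533 = 69369393/533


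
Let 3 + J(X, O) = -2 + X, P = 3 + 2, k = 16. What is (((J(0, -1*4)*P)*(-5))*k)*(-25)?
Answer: -50000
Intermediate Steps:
P = 5
J(X, O) = -5 + X (J(X, O) = -3 + (-2 + X) = -5 + X)
(((J(0, -1*4)*P)*(-5))*k)*(-25) = ((((-5 + 0)*5)*(-5))*16)*(-25) = ((-5*5*(-5))*16)*(-25) = (-25*(-5)*16)*(-25) = (125*16)*(-25) = 2000*(-25) = -50000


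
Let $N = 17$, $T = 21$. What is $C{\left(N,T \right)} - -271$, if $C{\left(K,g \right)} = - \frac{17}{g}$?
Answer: $\frac{5674}{21} \approx 270.19$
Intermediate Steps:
$C{\left(N,T \right)} - -271 = - \frac{17}{21} - -271 = \left(-17\right) \frac{1}{21} + 271 = - \frac{17}{21} + 271 = \frac{5674}{21}$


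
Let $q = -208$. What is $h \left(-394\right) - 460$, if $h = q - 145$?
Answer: $138622$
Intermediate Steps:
$h = -353$ ($h = -208 - 145 = -353$)
$h \left(-394\right) - 460 = \left(-353\right) \left(-394\right) - 460 = 139082 - 460 = 138622$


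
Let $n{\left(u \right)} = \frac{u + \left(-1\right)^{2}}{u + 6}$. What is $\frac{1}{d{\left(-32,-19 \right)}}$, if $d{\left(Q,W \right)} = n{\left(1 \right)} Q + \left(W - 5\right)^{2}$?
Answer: $\frac{7}{3968} \approx 0.0017641$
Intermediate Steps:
$n{\left(u \right)} = \frac{1 + u}{6 + u}$ ($n{\left(u \right)} = \frac{u + 1}{6 + u} = \frac{1 + u}{6 + u}$)
$d{\left(Q,W \right)} = \left(-5 + W\right)^{2} + \frac{2 Q}{7}$ ($d{\left(Q,W \right)} = \frac{1 + 1}{6 + 1} Q + \left(W - 5\right)^{2} = \frac{1}{7} \cdot 2 Q + \left(-5 + W\right)^{2} = \frac{2 Q}{7} + \left(-5 + W\right)^{2} = \left(-5 + W\right)^{2} + \frac{2 Q}{7}$)
$\frac{1}{d{\left(-32,-19 \right)}} = \frac{1}{\left(-5 - 19\right)^{2} + \frac{2}{7} \left(-32\right)} = \frac{1}{\left(-24\right)^{2} - \frac{64}{7}} = \frac{1}{576 - \frac{64}{7}} = \frac{1}{\frac{3968}{7}} = \frac{7}{3968}$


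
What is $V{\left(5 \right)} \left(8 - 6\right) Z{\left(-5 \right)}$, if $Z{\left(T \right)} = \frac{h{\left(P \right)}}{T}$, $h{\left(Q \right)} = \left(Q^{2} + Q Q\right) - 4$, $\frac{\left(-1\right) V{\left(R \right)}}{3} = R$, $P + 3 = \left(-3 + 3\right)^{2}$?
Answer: $84$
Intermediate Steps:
$P = -3$ ($P = -3 + \left(-3 + 3\right)^{2} = -3 + 0^{2} = -3 + 0 = -3$)
$V{\left(R \right)} = - 3 R$
$h{\left(Q \right)} = -4 + 2 Q^{2}$ ($h{\left(Q \right)} = \left(Q^{2} + Q^{2}\right) - 4 = 2 Q^{2} - 4 = -4 + 2 Q^{2}$)
$Z{\left(T \right)} = \frac{14}{T}$ ($Z{\left(T \right)} = \frac{-4 + 2 \left(-3\right)^{2}}{T} = \frac{-4 + 2 \cdot 9}{T} = \frac{-4 + 18}{T} = \frac{14}{T}$)
$V{\left(5 \right)} \left(8 - 6\right) Z{\left(-5 \right)} = \left(-3\right) 5 \left(8 - 6\right) \frac{14}{-5} = - 15 \cdot 2 \cdot 14 \left(- \frac{1}{5}\right) = - 15 \cdot 2 \left(- \frac{14}{5}\right) = \left(-15\right) \left(- \frac{28}{5}\right) = 84$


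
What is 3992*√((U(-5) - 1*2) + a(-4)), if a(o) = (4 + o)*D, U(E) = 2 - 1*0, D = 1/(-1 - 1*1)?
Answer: 0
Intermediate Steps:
D = -½ (D = 1/(-1 - 1) = 1/(-2) = -½ ≈ -0.50000)
U(E) = 2 (U(E) = 2 + 0 = 2)
a(o) = -2 - o/2 (a(o) = (4 + o)*(-½) = -2 - o/2)
3992*√((U(-5) - 1*2) + a(-4)) = 3992*√((2 - 1*2) + (-2 - ½*(-4))) = 3992*√((2 - 2) + (-2 + 2)) = 3992*√(0 + 0) = 3992*√0 = 3992*0 = 0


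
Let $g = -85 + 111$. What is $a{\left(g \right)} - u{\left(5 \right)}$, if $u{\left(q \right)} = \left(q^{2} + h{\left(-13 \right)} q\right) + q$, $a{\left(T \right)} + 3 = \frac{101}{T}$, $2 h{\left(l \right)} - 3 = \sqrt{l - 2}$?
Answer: $- \frac{476}{13} - \frac{5 i \sqrt{15}}{2} \approx -36.615 - 9.6825 i$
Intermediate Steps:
$g = 26$
$h{\left(l \right)} = \frac{3}{2} + \frac{\sqrt{-2 + l}}{2}$ ($h{\left(l \right)} = \frac{3}{2} + \frac{\sqrt{l - 2}}{2} = \frac{3}{2} + \frac{\sqrt{-2 + l}}{2}$)
$a{\left(T \right)} = -3 + \frac{101}{T}$
$u{\left(q \right)} = q + q^{2} + q \left(\frac{3}{2} + \frac{i \sqrt{15}}{2}\right)$ ($u{\left(q \right)} = \left(q^{2} + \left(\frac{3}{2} + \frac{\sqrt{-2 - 13}}{2}\right) q\right) + q = \left(q^{2} + \left(\frac{3}{2} + \frac{\sqrt{-15}}{2}\right) q\right) + q = \left(q^{2} + \left(\frac{3}{2} + \frac{i \sqrt{15}}{2}\right) q\right) + q = \left(q^{2} + q \left(\frac{3}{2} + \frac{i \sqrt{15}}{2}\right)\right) + q = q + q^{2} + q \left(\frac{3}{2} + \frac{i \sqrt{15}}{2}\right)$)
$a{\left(g \right)} - u{\left(5 \right)} = \left(-3 + \frac{101}{26}\right) - \frac{1}{2} \cdot 5 \left(5 + 2 \cdot 5 + i \sqrt{15}\right) = \left(-3 + 101 \cdot \frac{1}{26}\right) - \frac{1}{2} \cdot 5 \left(5 + 10 + i \sqrt{15}\right) = \left(-3 + \frac{101}{26}\right) - \frac{1}{2} \cdot 5 \left(15 + i \sqrt{15}\right) = \frac{23}{26} - \left(\frac{75}{2} + \frac{5 i \sqrt{15}}{2}\right) = - \frac{476}{13} - \frac{5 i \sqrt{15}}{2}$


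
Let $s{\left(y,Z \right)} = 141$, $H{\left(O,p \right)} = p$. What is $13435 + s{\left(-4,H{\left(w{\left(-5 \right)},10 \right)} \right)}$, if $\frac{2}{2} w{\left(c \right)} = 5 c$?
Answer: $13576$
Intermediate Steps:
$w{\left(c \right)} = 5 c$
$13435 + s{\left(-4,H{\left(w{\left(-5 \right)},10 \right)} \right)} = 13435 + 141 = 13576$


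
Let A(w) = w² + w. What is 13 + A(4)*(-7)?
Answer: -127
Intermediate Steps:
A(w) = w + w²
13 + A(4)*(-7) = 13 + (4*(1 + 4))*(-7) = 13 + (4*5)*(-7) = 13 + 20*(-7) = 13 - 140 = -127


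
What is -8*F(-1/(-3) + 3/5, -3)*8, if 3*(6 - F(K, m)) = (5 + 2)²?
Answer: 1984/3 ≈ 661.33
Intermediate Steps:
F(K, m) = -31/3 (F(K, m) = 6 - (5 + 2)²/3 = 6 - ⅓*7² = 6 - ⅓*49 = 6 - 49/3 = -31/3)
-8*F(-1/(-3) + 3/5, -3)*8 = -8*(-31/3)*8 = (248/3)*8 = 1984/3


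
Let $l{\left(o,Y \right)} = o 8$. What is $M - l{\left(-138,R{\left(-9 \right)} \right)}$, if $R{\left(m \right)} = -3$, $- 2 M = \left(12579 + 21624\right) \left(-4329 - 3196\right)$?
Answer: $\frac{257379783}{2} \approx 1.2869 \cdot 10^{8}$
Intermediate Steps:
$M = \frac{257377575}{2}$ ($M = - \frac{\left(12579 + 21624\right) \left(-4329 - 3196\right)}{2} = - \frac{34203 \left(-7525\right)}{2} = \left(- \frac{1}{2}\right) \left(-257377575\right) = \frac{257377575}{2} \approx 1.2869 \cdot 10^{8}$)
$l{\left(o,Y \right)} = 8 o$
$M - l{\left(-138,R{\left(-9 \right)} \right)} = \frac{257377575}{2} - 8 \left(-138\right) = \frac{257377575}{2} - -1104 = \frac{257377575}{2} + 1104 = \frac{257379783}{2}$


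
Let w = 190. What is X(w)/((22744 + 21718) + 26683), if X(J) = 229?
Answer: 229/71145 ≈ 0.0032188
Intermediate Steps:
X(w)/((22744 + 21718) + 26683) = 229/((22744 + 21718) + 26683) = 229/(44462 + 26683) = 229/71145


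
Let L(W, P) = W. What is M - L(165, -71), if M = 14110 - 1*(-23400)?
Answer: 37345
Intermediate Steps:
M = 37510 (M = 14110 + 23400 = 37510)
M - L(165, -71) = 37510 - 1*165 = 37510 - 165 = 37345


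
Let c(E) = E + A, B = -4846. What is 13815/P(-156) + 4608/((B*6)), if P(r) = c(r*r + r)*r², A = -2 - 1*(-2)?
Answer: -5020649035/31684466112 ≈ -0.15846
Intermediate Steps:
A = 0 (A = -2 + 2 = 0)
c(E) = E (c(E) = E + 0 = E)
P(r) = r²*(r + r²) (P(r) = (r*r + r)*r² = (r² + r)*r² = (r + r²)*r² = r²*(r + r²))
13815/P(-156) + 4608/((B*6)) = 13815/(((-156)³*(1 - 156))) + 4608/((-4846*6)) = 13815/((-3796416*(-155))) + 4608/(-29076) = 13815/588444480 + 4608*(-1/29076) = 13815*(1/588444480) - 384/2423 = 307/13076544 - 384/2423 = -5020649035/31684466112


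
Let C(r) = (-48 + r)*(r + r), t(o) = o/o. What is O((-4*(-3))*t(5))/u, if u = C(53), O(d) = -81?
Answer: -81/530 ≈ -0.15283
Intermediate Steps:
t(o) = 1
C(r) = 2*r*(-48 + r) (C(r) = (-48 + r)*(2*r) = 2*r*(-48 + r))
u = 530 (u = 2*53*(-48 + 53) = 2*53*5 = 530)
O((-4*(-3))*t(5))/u = -81/530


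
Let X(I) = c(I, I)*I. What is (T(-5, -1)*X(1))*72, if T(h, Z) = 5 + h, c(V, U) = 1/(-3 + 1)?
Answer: 0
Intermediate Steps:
c(V, U) = -1/2 (c(V, U) = 1/(-2) = -1/2)
X(I) = -I/2
(T(-5, -1)*X(1))*72 = ((5 - 5)*(-1/2*1))*72 = (0*(-1/2))*72 = 0*72 = 0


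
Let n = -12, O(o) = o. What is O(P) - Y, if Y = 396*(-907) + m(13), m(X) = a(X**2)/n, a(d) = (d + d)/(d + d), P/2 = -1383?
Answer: 4276873/12 ≈ 3.5641e+5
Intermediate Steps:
P = -2766 (P = 2*(-1383) = -2766)
a(d) = 1 (a(d) = (2*d)/((2*d)) = (2*d)*(1/(2*d)) = 1)
m(X) = -1/12 (m(X) = 1/(-12) = 1*(-1/12) = -1/12)
Y = -4310065/12 (Y = 396*(-907) - 1/12 = -359172 - 1/12 = -4310065/12 ≈ -3.5917e+5)
O(P) - Y = -2766 - 1*(-4310065/12) = -2766 + 4310065/12 = 4276873/12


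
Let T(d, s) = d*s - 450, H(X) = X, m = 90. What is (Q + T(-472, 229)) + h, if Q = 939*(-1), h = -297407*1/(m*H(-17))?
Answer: -167202403/1530 ≈ -1.0928e+5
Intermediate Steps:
T(d, s) = -450 + d*s
h = 297407/1530 (h = -297407/(90*(-17)) = -297407/(-1530) = -297407*(-1/1530) = 297407/1530 ≈ 194.38)
Q = -939
(Q + T(-472, 229)) + h = (-939 + (-450 - 472*229)) + 297407/1530 = (-939 + (-450 - 108088)) + 297407/1530 = (-939 - 108538) + 297407/1530 = -109477 + 297407/1530 = -167202403/1530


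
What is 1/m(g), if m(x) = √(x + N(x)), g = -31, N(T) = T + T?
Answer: -I*√93/93 ≈ -0.1037*I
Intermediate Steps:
N(T) = 2*T
m(x) = √3*√x (m(x) = √(x + 2*x) = √(3*x) = √3*√x)
1/m(g) = 1/(√3*√(-31)) = 1/(√3*(I*√31)) = 1/(I*√93) = -I*√93/93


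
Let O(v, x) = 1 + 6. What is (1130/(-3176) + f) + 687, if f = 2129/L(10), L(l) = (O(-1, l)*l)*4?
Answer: 77172583/111160 ≈ 694.25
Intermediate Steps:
O(v, x) = 7
L(l) = 28*l (L(l) = (7*l)*4 = 28*l)
f = 2129/280 (f = 2129/((28*10)) = 2129/280 ≈ 7.6036)
(1130/(-3176) + f) + 687 = (1130/(-3176) + 2129/280) + 687 = (1130*(-1/3176) + 2129/280) + 687 = (-565/1588 + 2129/280) + 687 = 805663/111160 + 687 = 77172583/111160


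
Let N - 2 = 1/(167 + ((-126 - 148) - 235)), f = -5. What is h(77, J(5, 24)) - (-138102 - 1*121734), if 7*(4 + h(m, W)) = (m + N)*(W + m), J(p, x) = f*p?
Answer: 311721346/1197 ≈ 2.6042e+5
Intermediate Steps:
N = 683/342 (N = 2 + 1/(167 + ((-126 - 148) - 235)) = 2 + 1/(167 + (-274 - 235)) = 2 + 1/(167 - 509) = 2 + 1/(-342) = 2 - 1/342 = 683/342 ≈ 1.9971)
J(p, x) = -5*p
h(m, W) = -4 + (683/342 + m)*(W + m)/7 (h(m, W) = -4 + ((m + 683/342)*(W + m))/7 = -4 + ((683/342 + m)*(W + m))/7 = -4 + (683/342 + m)*(W + m)/7)
h(77, J(5, 24)) - (-138102 - 1*121734) = (-4 + (⅐)*77² + 683*(-5*5)/2394 + (683/2394)*77 + (⅐)*(-5*5)*77) - (-138102 - 1*121734) = (-4 + (⅐)*5929 + (683/2394)*(-25) + 7513/342 + (⅐)*(-25)*77) - (-138102 - 121734) = (-4 + 847 - 17075/2394 + 7513/342 - 275) - 1*(-259836) = 697654/1197 + 259836 = 311721346/1197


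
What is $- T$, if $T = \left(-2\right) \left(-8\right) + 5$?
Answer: $-21$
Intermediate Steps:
$T = 21$ ($T = 16 + 5 = 21$)
$- T = \left(-1\right) 21 = -21$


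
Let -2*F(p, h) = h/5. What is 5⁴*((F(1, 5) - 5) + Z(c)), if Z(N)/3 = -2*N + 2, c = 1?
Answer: -6875/2 ≈ -3437.5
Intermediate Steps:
Z(N) = 6 - 6*N (Z(N) = 3*(-2*N + 2) = 3*(2 - 2*N) = 6 - 6*N)
F(p, h) = -h/10 (F(p, h) = -h/(2*5) = -h/10)
5⁴*((F(1, 5) - 5) + Z(c)) = 5⁴*((-⅒*5 - 5) + (6 - 6*1)) = 625*((-½ - 5) + (6 - 6)) = 625*(-11/2 + 0) = 625*(-11/2) = -6875/2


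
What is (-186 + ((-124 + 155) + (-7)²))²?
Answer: 11236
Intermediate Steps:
(-186 + ((-124 + 155) + (-7)²))² = (-186 + (31 + 49))² = (-186 + 80)² = (-106)² = 11236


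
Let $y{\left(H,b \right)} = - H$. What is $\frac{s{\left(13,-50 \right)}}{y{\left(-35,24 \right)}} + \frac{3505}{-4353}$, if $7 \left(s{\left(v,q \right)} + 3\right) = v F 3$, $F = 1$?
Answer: $- \frac{780371}{1066485} \approx -0.73172$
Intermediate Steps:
$s{\left(v,q \right)} = -3 + \frac{3 v}{7}$ ($s{\left(v,q \right)} = -3 + \frac{v 1 \cdot 3}{7} = -3 + \frac{v 3}{7} = -3 + \frac{3 v}{7}$)
$\frac{s{\left(13,-50 \right)}}{y{\left(-35,24 \right)}} + \frac{3505}{-4353} = \frac{-3 + \frac{3}{7} \cdot 13}{\left(-1\right) \left(-35\right)} + \frac{3505}{-4353} = \frac{-3 + \frac{39}{7}}{35} + 3505 \left(- \frac{1}{4353}\right) = \frac{18}{7} \cdot \frac{1}{35} - \frac{3505}{4353} = \frac{18}{245} - \frac{3505}{4353} = - \frac{780371}{1066485}$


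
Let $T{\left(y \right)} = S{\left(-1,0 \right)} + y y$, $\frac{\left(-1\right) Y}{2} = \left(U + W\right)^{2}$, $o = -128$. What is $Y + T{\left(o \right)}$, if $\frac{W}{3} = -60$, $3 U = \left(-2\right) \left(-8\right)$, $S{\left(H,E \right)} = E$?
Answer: $- \frac{401696}{9} \approx -44633.0$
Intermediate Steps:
$U = \frac{16}{3}$ ($U = \frac{\left(-2\right) \left(-8\right)}{3} = \frac{1}{3} \cdot 16 = \frac{16}{3} \approx 5.3333$)
$W = -180$ ($W = 3 \left(-60\right) = -180$)
$Y = - \frac{549152}{9}$ ($Y = - 2 \left(\frac{16}{3} - 180\right)^{2} = - 2 \left(- \frac{524}{3}\right)^{2} = \left(-2\right) \frac{274576}{9} = - \frac{549152}{9} \approx -61017.0$)
$T{\left(y \right)} = y^{2}$ ($T{\left(y \right)} = 0 + y y = 0 + y^{2} = y^{2}$)
$Y + T{\left(o \right)} = - \frac{549152}{9} + \left(-128\right)^{2} = - \frac{549152}{9} + 16384 = - \frac{401696}{9}$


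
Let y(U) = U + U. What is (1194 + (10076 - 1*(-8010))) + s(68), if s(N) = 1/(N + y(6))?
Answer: 1542401/80 ≈ 19280.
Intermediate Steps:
y(U) = 2*U
s(N) = 1/(12 + N) (s(N) = 1/(N + 2*6) = 1/(N + 12) = 1/(12 + N))
(1194 + (10076 - 1*(-8010))) + s(68) = (1194 + (10076 - 1*(-8010))) + 1/(12 + 68) = (1194 + (10076 + 8010)) + 1/80 = (1194 + 18086) + 1/80 = 19280 + 1/80 = 1542401/80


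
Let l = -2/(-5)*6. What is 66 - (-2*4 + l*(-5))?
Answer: 86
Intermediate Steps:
l = 12/5 (l = -2*(-⅕)*6 = (⅖)*6 = 12/5 ≈ 2.4000)
66 - (-2*4 + l*(-5)) = 66 - (-2*4 + (12/5)*(-5)) = 66 - (-8 - 12) = 66 - 1*(-20) = 66 + 20 = 86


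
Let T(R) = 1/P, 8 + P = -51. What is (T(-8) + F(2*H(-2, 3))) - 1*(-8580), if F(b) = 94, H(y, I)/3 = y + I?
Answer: 511765/59 ≈ 8674.0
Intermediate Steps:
H(y, I) = 3*I + 3*y (H(y, I) = 3*(y + I) = 3*(I + y) = 3*I + 3*y)
P = -59 (P = -8 - 51 = -59)
T(R) = -1/59 (T(R) = 1/(-59) = -1/59)
(T(-8) + F(2*H(-2, 3))) - 1*(-8580) = (-1/59 + 94) - 1*(-8580) = 5545/59 + 8580 = 511765/59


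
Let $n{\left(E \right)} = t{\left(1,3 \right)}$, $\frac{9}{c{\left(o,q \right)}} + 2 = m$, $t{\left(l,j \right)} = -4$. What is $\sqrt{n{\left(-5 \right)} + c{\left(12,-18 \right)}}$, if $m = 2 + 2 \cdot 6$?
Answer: $\frac{i \sqrt{13}}{2} \approx 1.8028 i$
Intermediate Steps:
$m = 14$ ($m = 2 + 12 = 14$)
$c{\left(o,q \right)} = \frac{3}{4}$ ($c{\left(o,q \right)} = \frac{9}{-2 + 14} = \frac{9}{12} = 9 \cdot \frac{1}{12} = \frac{3}{4}$)
$n{\left(E \right)} = -4$
$\sqrt{n{\left(-5 \right)} + c{\left(12,-18 \right)}} = \sqrt{-4 + \frac{3}{4}} = \sqrt{- \frac{13}{4}} = \frac{i \sqrt{13}}{2}$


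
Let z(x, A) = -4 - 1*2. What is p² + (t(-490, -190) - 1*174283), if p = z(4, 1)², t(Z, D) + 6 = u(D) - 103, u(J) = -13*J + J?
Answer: -170816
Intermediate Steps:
u(J) = -12*J
t(Z, D) = -109 - 12*D (t(Z, D) = -6 + (-12*D - 103) = -6 + (-103 - 12*D) = -109 - 12*D)
z(x, A) = -6 (z(x, A) = -4 - 2 = -6)
p = 36 (p = (-6)² = 36)
p² + (t(-490, -190) - 1*174283) = 36² + ((-109 - 12*(-190)) - 1*174283) = 1296 + ((-109 + 2280) - 174283) = 1296 + (2171 - 174283) = 1296 - 172112 = -170816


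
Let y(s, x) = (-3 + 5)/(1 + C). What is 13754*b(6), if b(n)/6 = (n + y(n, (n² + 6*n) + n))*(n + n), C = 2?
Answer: 6601920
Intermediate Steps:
y(s, x) = ⅔ (y(s, x) = (-3 + 5)/(1 + 2) = 2/3 = 2*(⅓) = ⅔)
b(n) = 12*n*(⅔ + n) (b(n) = 6*((n + ⅔)*(n + n)) = 6*((⅔ + n)*(2*n)) = 6*(2*n*(⅔ + n)) = 12*n*(⅔ + n))
13754*b(6) = 13754*(4*6*(2 + 3*6)) = 13754*(4*6*(2 + 18)) = 13754*(4*6*20) = 13754*480 = 6601920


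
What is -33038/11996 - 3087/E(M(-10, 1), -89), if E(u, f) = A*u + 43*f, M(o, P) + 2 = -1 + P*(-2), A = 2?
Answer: -14955859/7671442 ≈ -1.9496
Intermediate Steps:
M(o, P) = -3 - 2*P (M(o, P) = -2 + (-1 + P*(-2)) = -2 + (-1 - 2*P) = -3 - 2*P)
E(u, f) = 2*u + 43*f
-33038/11996 - 3087/E(M(-10, 1), -89) = -33038/11996 - 3087/(2*(-3 - 2*1) + 43*(-89)) = -33038*1/11996 - 3087/(2*(-3 - 2) - 3827) = -16519/5998 - 3087/(2*(-5) - 3827) = -16519/5998 - 3087/(-10 - 3827) = -16519/5998 - 3087/(-3837) = -16519/5998 - 3087*(-1/3837) = -16519/5998 + 1029/1279 = -14955859/7671442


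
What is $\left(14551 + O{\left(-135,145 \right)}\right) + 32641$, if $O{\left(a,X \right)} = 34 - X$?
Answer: $47081$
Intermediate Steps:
$\left(14551 + O{\left(-135,145 \right)}\right) + 32641 = \left(14551 + \left(34 - 145\right)\right) + 32641 = \left(14551 - 111\right) + 32641 = 14440 + 32641 = 47081$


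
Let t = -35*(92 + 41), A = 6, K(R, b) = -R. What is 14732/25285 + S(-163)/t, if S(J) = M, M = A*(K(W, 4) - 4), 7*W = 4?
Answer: 96979388/164782345 ≈ 0.58853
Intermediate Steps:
W = 4/7 (W = (⅐)*4 = 4/7 ≈ 0.57143)
t = -4655 (t = -35*133 = -4655)
M = -192/7 (M = 6*(-1*4/7 - 4) = 6*(-4/7 - 4) = 6*(-32/7) = -192/7 ≈ -27.429)
S(J) = -192/7
14732/25285 + S(-163)/t = 14732/25285 - 192/7/(-4655) = 14732*(1/25285) - 192/7*(-1/4655) = 14732/25285 + 192/32585 = 96979388/164782345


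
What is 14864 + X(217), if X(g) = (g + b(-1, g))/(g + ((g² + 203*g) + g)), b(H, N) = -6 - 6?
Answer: 1361156141/91574 ≈ 14864.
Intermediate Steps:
b(H, N) = -12
X(g) = (-12 + g)/(g² + 205*g) (X(g) = (g - 12)/(g + ((g² + 203*g) + g)) = (-12 + g)/(g + (g² + 204*g)) = (-12 + g)/(g² + 205*g))
14864 + X(217) = 14864 + (-12 + 217)/(217*(205 + 217)) = 14864 + (1/217)*205/422 = 14864 + (1/217)*(1/422)*205 = 14864 + 205/91574 = 1361156141/91574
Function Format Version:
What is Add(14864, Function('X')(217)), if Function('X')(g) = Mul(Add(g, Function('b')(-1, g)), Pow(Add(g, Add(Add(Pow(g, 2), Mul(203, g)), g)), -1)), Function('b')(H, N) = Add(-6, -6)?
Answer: Rational(1361156141, 91574) ≈ 14864.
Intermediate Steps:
Function('b')(H, N) = -12
Function('X')(g) = Mul(Pow(Add(Pow(g, 2), Mul(205, g)), -1), Add(-12, g)) (Function('X')(g) = Mul(Add(g, -12), Pow(Add(g, Add(Add(Pow(g, 2), Mul(203, g)), g)), -1)) = Mul(Add(-12, g), Pow(Add(g, Add(Pow(g, 2), Mul(204, g))), -1)) = Mul(Add(-12, g), Pow(Add(Pow(g, 2), Mul(205, g)), -1)) = Mul(Pow(Add(Pow(g, 2), Mul(205, g)), -1), Add(-12, g)))
Add(14864, Function('X')(217)) = Add(14864, Mul(Pow(217, -1), Pow(Add(205, 217), -1), Add(-12, 217))) = Add(14864, Mul(Rational(1, 217), Pow(422, -1), 205)) = Add(14864, Mul(Rational(1, 217), Rational(1, 422), 205)) = Add(14864, Rational(205, 91574)) = Rational(1361156141, 91574)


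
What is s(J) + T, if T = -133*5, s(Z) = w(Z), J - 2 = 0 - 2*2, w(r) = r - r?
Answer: -665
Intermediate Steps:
w(r) = 0
J = -2 (J = 2 + (0 - 2*2) = 2 + (0 - 4) = 2 - 4 = -2)
s(Z) = 0
T = -665
s(J) + T = 0 - 665 = -665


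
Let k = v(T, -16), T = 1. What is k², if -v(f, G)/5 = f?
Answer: 25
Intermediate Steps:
v(f, G) = -5*f
k = -5 (k = -5*1 = -5)
k² = (-5)² = 25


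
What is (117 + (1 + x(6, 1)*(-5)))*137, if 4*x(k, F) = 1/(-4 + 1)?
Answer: 194677/12 ≈ 16223.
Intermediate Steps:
x(k, F) = -1/12 (x(k, F) = 1/(4*(-4 + 1)) = (¼)/(-3) = (¼)*(-⅓) = -1/12)
(117 + (1 + x(6, 1)*(-5)))*137 = (117 + (1 - 1/12*(-5)))*137 = (117 + (1 + 5/12))*137 = (117 + 17/12)*137 = (1421/12)*137 = 194677/12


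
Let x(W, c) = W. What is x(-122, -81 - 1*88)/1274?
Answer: -61/637 ≈ -0.095761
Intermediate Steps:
x(-122, -81 - 1*88)/1274 = -122/1274 = -122*1/1274 = -61/637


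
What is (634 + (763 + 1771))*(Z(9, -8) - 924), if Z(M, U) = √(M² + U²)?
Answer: -2927232 + 3168*√145 ≈ -2.8891e+6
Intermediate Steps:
(634 + (763 + 1771))*(Z(9, -8) - 924) = (634 + (763 + 1771))*(√(9² + (-8)²) - 924) = (634 + 2534)*(√(81 + 64) - 924) = 3168*(√145 - 924) = 3168*(-924 + √145) = -2927232 + 3168*√145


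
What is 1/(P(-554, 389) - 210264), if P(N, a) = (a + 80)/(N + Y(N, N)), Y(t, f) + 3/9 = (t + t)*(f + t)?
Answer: -3681329/774050959449 ≈ -4.7559e-6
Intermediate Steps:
Y(t, f) = -⅓ + 2*t*(f + t) (Y(t, f) = -⅓ + (t + t)*(f + t) = -⅓ + (2*t)*(f + t) = -⅓ + 2*t*(f + t))
P(N, a) = (80 + a)/(-⅓ + N + 4*N²) (P(N, a) = (a + 80)/(N + (-⅓ + 2*N² + 2*N*N)) = (80 + a)/(N + (-⅓ + 2*N² + 2*N²)) = (80 + a)/(N + (-⅓ + 4*N²)) = (80 + a)/(-⅓ + N + 4*N²))
1/(P(-554, 389) - 210264) = 1/(3*(80 + 389)/(-1 + 3*(-554) + 12*(-554)²) - 210264) = 1/(3*469/(-1 - 1662 + 12*306916) - 210264) = 1/(3*469/(-1 - 1662 + 3682992) - 210264) = 1/(3*469/3681329 - 210264) = 1/(3*(1/3681329)*469 - 210264) = 1/(1407/3681329 - 210264) = 1/(-774050959449/3681329) = -3681329/774050959449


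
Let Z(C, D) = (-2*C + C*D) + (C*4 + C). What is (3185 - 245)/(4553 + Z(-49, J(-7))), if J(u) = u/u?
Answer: 2940/4357 ≈ 0.67478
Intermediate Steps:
J(u) = 1
Z(C, D) = 3*C + C*D (Z(C, D) = (-2*C + C*D) + (4*C + C) = (-2*C + C*D) + 5*C = 3*C + C*D)
(3185 - 245)/(4553 + Z(-49, J(-7))) = (3185 - 245)/(4553 - 49*(3 + 1)) = 2940/(4553 - 49*4) = 2940/(4553 - 196) = 2940/4357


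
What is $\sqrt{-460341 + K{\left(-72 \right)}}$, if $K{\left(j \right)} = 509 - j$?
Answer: $4 i \sqrt{28735} \approx 678.06 i$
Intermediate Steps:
$\sqrt{-460341 + K{\left(-72 \right)}} = \sqrt{-460341 + \left(509 - -72\right)} = \sqrt{-460341 + \left(509 + 72\right)} = \sqrt{-460341 + 581} = \sqrt{-459760} = 4 i \sqrt{28735}$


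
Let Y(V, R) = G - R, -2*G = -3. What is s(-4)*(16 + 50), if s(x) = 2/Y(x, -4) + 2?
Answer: 156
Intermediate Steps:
G = 3/2 (G = -½*(-3) = 3/2 ≈ 1.5000)
Y(V, R) = 3/2 - R
s(x) = 26/11 (s(x) = 2/(3/2 - 1*(-4)) + 2 = 2/(3/2 + 4) + 2 = 2/(11/2) + 2 = 2*(2/11) + 2 = 4/11 + 2 = 26/11)
s(-4)*(16 + 50) = 26*(16 + 50)/11 = (26/11)*66 = 156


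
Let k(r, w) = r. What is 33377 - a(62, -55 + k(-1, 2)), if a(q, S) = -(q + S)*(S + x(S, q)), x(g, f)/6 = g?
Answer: 31025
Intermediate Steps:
x(g, f) = 6*g
a(q, S) = -7*S*(S + q) (a(q, S) = -(q + S)*(S + 6*S) = -(S + q)*7*S = -7*S*(S + q))
33377 - a(62, -55 + k(-1, 2)) = 33377 - 7*(-55 - 1)*(-(-55 - 1) - 1*62) = 33377 - 7*(-56)*(-1*(-56) - 62) = 33377 - 7*(-56)*(56 - 62) = 33377 - 7*(-56)*(-6) = 33377 - 1*2352 = 33377 - 2352 = 31025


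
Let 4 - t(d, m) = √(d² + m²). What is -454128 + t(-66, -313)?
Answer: -454124 - 5*√4093 ≈ -4.5444e+5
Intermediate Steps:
t(d, m) = 4 - √(d² + m²)
-454128 + t(-66, -313) = -454128 + (4 - √((-66)² + (-313)²)) = -454128 + (4 - √(4356 + 97969)) = -454128 + (4 - √102325) = -454128 + (4 - 5*√4093) = -454124 - 5*√4093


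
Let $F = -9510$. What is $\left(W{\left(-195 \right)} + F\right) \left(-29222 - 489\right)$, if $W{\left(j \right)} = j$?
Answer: $288345255$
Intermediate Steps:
$\left(W{\left(-195 \right)} + F\right) \left(-29222 - 489\right) = \left(-195 - 9510\right) \left(-29222 - 489\right) = \left(-9705\right) \left(-29711\right) = 288345255$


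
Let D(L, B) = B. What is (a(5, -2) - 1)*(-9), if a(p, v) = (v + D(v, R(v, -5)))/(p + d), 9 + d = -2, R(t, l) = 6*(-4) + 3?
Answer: -51/2 ≈ -25.500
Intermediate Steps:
R(t, l) = -21 (R(t, l) = -24 + 3 = -21)
d = -11 (d = -9 - 2 = -11)
a(p, v) = (-21 + v)/(-11 + p) (a(p, v) = (v - 21)/(p - 11) = (-21 + v)/(-11 + p))
(a(5, -2) - 1)*(-9) = ((-21 - 2)/(-11 + 5) - 1)*(-9) = (-23/(-6) - 1)*(-9) = (-⅙*(-23) - 1)*(-9) = (23/6 - 1)*(-9) = (17/6)*(-9) = -51/2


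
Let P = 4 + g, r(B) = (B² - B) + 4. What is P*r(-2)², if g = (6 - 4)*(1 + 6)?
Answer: 1800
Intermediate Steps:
r(B) = 4 + B² - B
g = 14 (g = 2*7 = 14)
P = 18 (P = 4 + 14 = 18)
P*r(-2)² = 18*(4 + (-2)² - 1*(-2))² = 18*(4 + 4 + 2)² = 18*10² = 18*100 = 1800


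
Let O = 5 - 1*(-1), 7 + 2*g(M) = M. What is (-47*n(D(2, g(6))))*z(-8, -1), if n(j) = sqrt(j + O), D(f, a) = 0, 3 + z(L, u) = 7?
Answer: -188*sqrt(6) ≈ -460.50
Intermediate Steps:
g(M) = -7/2 + M/2
O = 6 (O = 5 + 1 = 6)
z(L, u) = 4 (z(L, u) = -3 + 7 = 4)
n(j) = sqrt(6 + j) (n(j) = sqrt(j + 6) = sqrt(6 + j))
(-47*n(D(2, g(6))))*z(-8, -1) = -47*sqrt(6 + 0)*4 = -47*sqrt(6)*4 = -188*sqrt(6)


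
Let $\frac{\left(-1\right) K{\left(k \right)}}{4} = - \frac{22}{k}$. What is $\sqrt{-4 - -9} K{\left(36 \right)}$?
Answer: $\frac{22 \sqrt{5}}{9} \approx 5.4659$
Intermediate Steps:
$K{\left(k \right)} = \frac{88}{k}$ ($K{\left(k \right)} = - 4 \left(- \frac{22}{k}\right) = \frac{88}{k}$)
$\sqrt{-4 - -9} K{\left(36 \right)} = \sqrt{-4 - -9} \cdot \frac{88}{36} = \sqrt{-4 + \left(-2 + 11\right)} 88 \cdot \frac{1}{36} = \sqrt{-4 + 9} \cdot \frac{22}{9} = \sqrt{5} \cdot \frac{22}{9} = \frac{22 \sqrt{5}}{9}$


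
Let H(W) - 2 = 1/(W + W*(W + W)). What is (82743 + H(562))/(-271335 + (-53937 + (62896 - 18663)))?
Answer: -52315526251/177686907750 ≈ -0.29443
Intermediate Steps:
H(W) = 2 + 1/(W + 2*W²) (H(W) = 2 + 1/(W + W*(W + W)) = 2 + 1/(W + W*(2*W)) = 2 + 1/(W + 2*W²))
(82743 + H(562))/(-271335 + (-53937 + (62896 - 18663))) = (82743 + (1 + 2*562 + 4*562²)/(562*(1 + 2*562)))/(-271335 + (-53937 + (62896 - 18663))) = (82743 + (1 + 1124 + 4*315844)/(562*(1 + 1124)))/(-271335 + (-53937 + 44233)) = (82743 + (1/562)*(1 + 1124 + 1263376)/1125)/(-271335 - 9704) = (82743 + (1/562)*(1/1125)*1264501)/(-281039) = (82743 + 1264501/632250)*(-1/281039) = (52315526251/632250)*(-1/281039) = -52315526251/177686907750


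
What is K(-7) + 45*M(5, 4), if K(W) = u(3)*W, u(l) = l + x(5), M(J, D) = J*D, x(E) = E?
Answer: 844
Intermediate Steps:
M(J, D) = D*J
u(l) = 5 + l (u(l) = l + 5 = 5 + l)
K(W) = 8*W (K(W) = (5 + 3)*W = 8*W)
K(-7) + 45*M(5, 4) = 8*(-7) + 45*(4*5) = -56 + 45*20 = -56 + 900 = 844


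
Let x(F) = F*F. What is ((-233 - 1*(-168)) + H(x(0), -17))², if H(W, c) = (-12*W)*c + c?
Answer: 6724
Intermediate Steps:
x(F) = F²
H(W, c) = c - 12*W*c (H(W, c) = -12*W*c + c = c - 12*W*c)
((-233 - 1*(-168)) + H(x(0), -17))² = ((-233 - 1*(-168)) - 17*(1 - 12*0²))² = ((-233 + 168) - 17*(1 - 12*0))² = (-65 - 17*(1 + 0))² = (-65 - 17*1)² = (-65 - 17)² = (-82)² = 6724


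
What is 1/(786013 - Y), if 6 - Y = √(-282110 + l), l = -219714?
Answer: 786007/617807505873 - 8*I*√7841/617807505873 ≈ 1.2723e-6 - 1.1466e-9*I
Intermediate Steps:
Y = 6 - 8*I*√7841 (Y = 6 - √(-282110 - 219714) = 6 - √(-501824) = 6 - 8*I*√7841 ≈ 6.0 - 708.4*I)
1/(786013 - Y) = 1/(786013 - (6 - 8*I*√7841)) = 1/(786013 + (-6 + 8*I*√7841)) = 1/(786007 + 8*I*√7841)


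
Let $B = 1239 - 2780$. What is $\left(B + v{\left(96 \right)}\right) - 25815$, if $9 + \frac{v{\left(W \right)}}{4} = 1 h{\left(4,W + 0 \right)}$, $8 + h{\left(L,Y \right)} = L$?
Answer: $-27408$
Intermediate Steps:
$h{\left(L,Y \right)} = -8 + L$
$B = -1541$ ($B = 1239 - 2780 = -1541$)
$v{\left(W \right)} = -52$ ($v{\left(W \right)} = -36 + 4 \cdot 1 \left(-8 + 4\right) = -36 + 4 \cdot 1 \left(-4\right) = -36 + 4 \left(-4\right) = -36 - 16 = -52$)
$\left(B + v{\left(96 \right)}\right) - 25815 = \left(-1541 - 52\right) - 25815 = -1593 - 25815 = -27408$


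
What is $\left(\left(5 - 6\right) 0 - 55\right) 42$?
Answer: $-2310$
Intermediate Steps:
$\left(\left(5 - 6\right) 0 - 55\right) 42 = \left(\left(-1\right) 0 - 55\right) 42 = \left(0 - 55\right) 42 = \left(-55\right) 42 = -2310$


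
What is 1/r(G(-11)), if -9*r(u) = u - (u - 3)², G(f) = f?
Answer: 1/23 ≈ 0.043478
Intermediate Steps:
r(u) = -u/9 + (-3 + u)²/9 (r(u) = -(u - (u - 3)²)/9 = -(u - (-3 + u)²)/9 = -u/9 + (-3 + u)²/9)
1/r(G(-11)) = 1/(-⅑*(-11) + (-3 - 11)²/9) = 1/(11/9 + (⅑)*(-14)²) = 1/(11/9 + (⅑)*196) = 1/(11/9 + 196/9) = 1/23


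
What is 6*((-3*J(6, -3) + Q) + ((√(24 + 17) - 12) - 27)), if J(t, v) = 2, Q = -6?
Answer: -306 + 6*√41 ≈ -267.58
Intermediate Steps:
6*((-3*J(6, -3) + Q) + ((√(24 + 17) - 12) - 27)) = 6*((-3*2 - 6) + ((√(24 + 17) - 12) - 27)) = 6*((-6 - 6) + ((√41 - 12) - 27)) = 6*(-12 + ((-12 + √41) - 27)) = 6*(-12 + (-39 + √41)) = 6*(-51 + √41) = -306 + 6*√41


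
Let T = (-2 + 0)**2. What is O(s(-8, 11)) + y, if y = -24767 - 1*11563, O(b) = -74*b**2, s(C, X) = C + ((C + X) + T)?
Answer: -36404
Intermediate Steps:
T = 4 (T = (-2)**2 = 4)
s(C, X) = 4 + X + 2*C (s(C, X) = C + ((C + X) + 4) = C + (4 + C + X) = 4 + X + 2*C)
y = -36330 (y = -24767 - 11563 = -36330)
O(s(-8, 11)) + y = -74*(4 + 11 + 2*(-8))**2 - 36330 = -74*(4 + 11 - 16)**2 - 36330 = -74*(-1)**2 - 36330 = -74*1 - 36330 = -74 - 36330 = -36404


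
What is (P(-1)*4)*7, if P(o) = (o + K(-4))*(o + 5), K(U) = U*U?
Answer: 1680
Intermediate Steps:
K(U) = U²
P(o) = (5 + o)*(16 + o) (P(o) = (o + (-4)²)*(o + 5) = (o + 16)*(5 + o) = (16 + o)*(5 + o) = (5 + o)*(16 + o))
(P(-1)*4)*7 = ((80 + (-1)² + 21*(-1))*4)*7 = ((80 + 1 - 21)*4)*7 = (60*4)*7 = 240*7 = 1680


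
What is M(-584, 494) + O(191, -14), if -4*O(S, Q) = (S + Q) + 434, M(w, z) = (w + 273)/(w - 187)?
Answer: -469837/3084 ≈ -152.35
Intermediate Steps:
M(w, z) = (273 + w)/(-187 + w)
O(S, Q) = -217/2 - Q/4 - S/4 (O(S, Q) = -((S + Q) + 434)/4 = -((Q + S) + 434)/4 = -(434 + Q + S)/4 = -217/2 - Q/4 - S/4)
M(-584, 494) + O(191, -14) = (273 - 584)/(-187 - 584) + (-217/2 - ¼*(-14) - ¼*191) = -311/(-771) + (-217/2 + 7/2 - 191/4) = -1/771*(-311) - 611/4 = 311/771 - 611/4 = -469837/3084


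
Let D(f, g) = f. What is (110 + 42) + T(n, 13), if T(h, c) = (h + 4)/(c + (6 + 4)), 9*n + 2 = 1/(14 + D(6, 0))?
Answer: 209987/1380 ≈ 152.16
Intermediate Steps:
n = -13/60 (n = -2/9 + 1/(9*(14 + 6)) = -2/9 + (⅑)/20 = -2/9 + (⅑)*(1/20) = -2/9 + 1/180 = -13/60 ≈ -0.21667)
T(h, c) = (4 + h)/(10 + c) (T(h, c) = (4 + h)/(c + 10) = (4 + h)/(10 + c))
(110 + 42) + T(n, 13) = (110 + 42) + (4 - 13/60)/(10 + 13) = 152 + (227/60)/23 = 152 + (1/23)*(227/60) = 152 + 227/1380 = 209987/1380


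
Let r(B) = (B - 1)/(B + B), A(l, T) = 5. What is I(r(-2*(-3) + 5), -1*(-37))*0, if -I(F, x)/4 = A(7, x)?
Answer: 0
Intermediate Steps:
r(B) = (-1 + B)/(2*B) (r(B) = (-1 + B)/((2*B)) = (-1 + B)*(1/(2*B)) = (-1 + B)/(2*B))
I(F, x) = -20 (I(F, x) = -4*5 = -20)
I(r(-2*(-3) + 5), -1*(-37))*0 = -20*0 = 0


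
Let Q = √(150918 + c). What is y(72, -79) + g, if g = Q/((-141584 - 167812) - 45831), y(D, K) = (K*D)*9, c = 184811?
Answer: -51192 - √335729/355227 ≈ -51192.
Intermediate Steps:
y(D, K) = 9*D*K (y(D, K) = (D*K)*9 = 9*D*K)
Q = √335729 (Q = √(150918 + 184811) = √335729 ≈ 579.42)
g = -√335729/355227 (g = √335729/((-141584 - 167812) - 45831) = √335729/(-309396 - 45831) = √335729/(-355227) = √335729*(-1/355227) = -√335729/355227 ≈ -0.0016311)
y(72, -79) + g = 9*72*(-79) - √335729/355227 = -51192 - √335729/355227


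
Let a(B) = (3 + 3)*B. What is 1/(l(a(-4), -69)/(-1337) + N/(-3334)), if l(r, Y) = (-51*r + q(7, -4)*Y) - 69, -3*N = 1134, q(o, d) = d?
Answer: -2228779/2132784 ≈ -1.0450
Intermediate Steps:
N = -378 (N = -1/3*1134 = -378)
a(B) = 6*B
l(r, Y) = -69 - 51*r - 4*Y (l(r, Y) = (-51*r - 4*Y) - 69 = -69 - 51*r - 4*Y)
1/(l(a(-4), -69)/(-1337) + N/(-3334)) = 1/((-69 - 306*(-4) - 4*(-69))/(-1337) - 378/(-3334)) = 1/((-69 - 51*(-24) + 276)*(-1/1337) - 378*(-1/3334)) = 1/((-69 + 1224 + 276)*(-1/1337) + 189/1667) = 1/(1431*(-1/1337) + 189/1667) = 1/(-1431/1337 + 189/1667) = 1/(-2132784/2228779) = -2228779/2132784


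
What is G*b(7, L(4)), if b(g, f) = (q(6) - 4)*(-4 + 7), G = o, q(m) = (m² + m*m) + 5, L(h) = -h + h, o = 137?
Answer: 30003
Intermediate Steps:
L(h) = 0
q(m) = 5 + 2*m² (q(m) = (m² + m²) + 5 = 2*m² + 5 = 5 + 2*m²)
G = 137
b(g, f) = 219 (b(g, f) = ((5 + 2*6²) - 4)*(-4 + 7) = ((5 + 2*36) - 4)*3 = ((5 + 72) - 4)*3 = (77 - 4)*3 = 73*3 = 219)
G*b(7, L(4)) = 137*219 = 30003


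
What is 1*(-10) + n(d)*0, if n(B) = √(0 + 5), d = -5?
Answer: -10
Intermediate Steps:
n(B) = √5
1*(-10) + n(d)*0 = 1*(-10) + √5*0 = -10 + 0 = -10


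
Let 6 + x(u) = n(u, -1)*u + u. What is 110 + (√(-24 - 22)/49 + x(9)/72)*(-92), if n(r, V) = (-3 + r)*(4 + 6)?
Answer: -3503/6 - 92*I*√46/49 ≈ -583.83 - 12.734*I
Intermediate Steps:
n(r, V) = -30 + 10*r (n(r, V) = (-3 + r)*10 = -30 + 10*r)
x(u) = -6 + u + u*(-30 + 10*u) (x(u) = -6 + ((-30 + 10*u)*u + u) = -6 + (u*(-30 + 10*u) + u) = -6 + (u + u*(-30 + 10*u)) = -6 + u + u*(-30 + 10*u))
110 + (√(-24 - 22)/49 + x(9)/72)*(-92) = 110 + (√(-24 - 22)/49 + (-6 + 9 + 10*9*(-3 + 9))/72)*(-92) = 110 + (√(-46)*(1/49) + (-6 + 9 + 10*9*6)*(1/72))*(-92) = 110 + ((I*√46)*(1/49) + (-6 + 9 + 540)*(1/72))*(-92) = 110 + (I*√46/49 + 543*(1/72))*(-92) = 110 + (I*√46/49 + 181/24)*(-92) = 110 + (181/24 + I*√46/49)*(-92) = 110 + (-4163/6 - 92*I*√46/49) = -3503/6 - 92*I*√46/49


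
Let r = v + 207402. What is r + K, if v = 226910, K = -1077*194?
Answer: 225374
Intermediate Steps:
K = -208938
r = 434312 (r = 226910 + 207402 = 434312)
r + K = 434312 - 208938 = 225374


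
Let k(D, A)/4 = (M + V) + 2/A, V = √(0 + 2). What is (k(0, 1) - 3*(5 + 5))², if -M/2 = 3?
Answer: 2148 - 368*√2 ≈ 1627.6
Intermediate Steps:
M = -6 (M = -2*3 = -6)
V = √2 ≈ 1.4142
k(D, A) = -24 + 4*√2 + 8/A (k(D, A) = 4*((-6 + √2) + 2/A) = 4*(-6 + √2 + 2/A) = -24 + 4*√2 + 8/A)
(k(0, 1) - 3*(5 + 5))² = ((-24 + 4*√2 + 8/1) - 3*(5 + 5))² = ((-24 + 4*√2 + 8*1) - 3*10)² = ((-24 + 4*√2 + 8) - 30)² = ((-16 + 4*√2) - 30)² = (-46 + 4*√2)²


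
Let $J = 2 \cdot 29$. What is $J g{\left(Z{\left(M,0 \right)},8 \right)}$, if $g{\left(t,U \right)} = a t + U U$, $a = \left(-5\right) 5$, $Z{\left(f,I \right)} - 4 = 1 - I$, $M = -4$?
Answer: $-3538$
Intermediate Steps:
$Z{\left(f,I \right)} = 5 - I$ ($Z{\left(f,I \right)} = 4 - \left(-1 + I\right) = 5 - I$)
$a = -25$
$g{\left(t,U \right)} = U^{2} - 25 t$ ($g{\left(t,U \right)} = - 25 t + U U = - 25 t + U^{2} = U^{2} - 25 t$)
$J = 58$
$J g{\left(Z{\left(M,0 \right)},8 \right)} = 58 \left(8^{2} - 25 \left(5 - 0\right)\right) = 58 \left(64 - 25 \left(5 + 0\right)\right) = 58 \left(64 - 125\right) = 58 \left(-61\right) = -3538$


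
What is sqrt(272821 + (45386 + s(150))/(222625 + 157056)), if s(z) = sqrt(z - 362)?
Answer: sqrt(39329254671499647 + 759362*I*sqrt(53))/379681 ≈ 522.32 + 3.671e-8*I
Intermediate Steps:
s(z) = sqrt(-362 + z)
sqrt(272821 + (45386 + s(150))/(222625 + 157056)) = sqrt(272821 + (45386 + sqrt(-362 + 150))/(222625 + 157056)) = sqrt(272821 + (45386 + sqrt(-212))/379681) = sqrt(272821 + (45386 + 2*I*sqrt(53))*(1/379681)) = sqrt(272821 + (45386/379681 + 2*I*sqrt(53)/379681)) = sqrt(103584995487/379681 + 2*I*sqrt(53)/379681)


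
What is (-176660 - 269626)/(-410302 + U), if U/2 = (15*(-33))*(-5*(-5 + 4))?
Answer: 223143/207626 ≈ 1.0747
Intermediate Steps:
U = -4950 (U = 2*((15*(-33))*(-5*(-5 + 4))) = 2*(-(-2475)*(-1)) = 2*(-495*5) = 2*(-2475) = -4950)
(-176660 - 269626)/(-410302 + U) = (-176660 - 269626)/(-410302 - 4950) = -446286/(-415252) = -446286*(-1/415252) = 223143/207626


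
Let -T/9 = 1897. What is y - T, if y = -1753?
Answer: 15320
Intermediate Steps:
T = -17073 (T = -9*1897 = -17073)
y - T = -1753 - 1*(-17073) = -1753 + 17073 = 15320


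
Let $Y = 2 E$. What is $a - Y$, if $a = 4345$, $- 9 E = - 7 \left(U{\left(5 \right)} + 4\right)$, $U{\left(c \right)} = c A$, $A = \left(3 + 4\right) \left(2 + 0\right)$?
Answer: $\frac{38069}{9} \approx 4229.9$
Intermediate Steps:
$A = 14$ ($A = 7 \cdot 2 = 14$)
$U{\left(c \right)} = 14 c$ ($U{\left(c \right)} = c 14 = 14 c$)
$E = \frac{518}{9}$ ($E = - \frac{\left(-7\right) \left(14 \cdot 5 + 4\right)}{9} = - \frac{\left(-7\right) \left(70 + 4\right)}{9} = - \frac{\left(-7\right) 74}{9} = \left(- \frac{1}{9}\right) \left(-518\right) = \frac{518}{9} \approx 57.556$)
$Y = \frac{1036}{9}$ ($Y = 2 \cdot \frac{518}{9} = \frac{1036}{9} \approx 115.11$)
$a - Y = 4345 - \frac{1036}{9} = \frac{38069}{9}$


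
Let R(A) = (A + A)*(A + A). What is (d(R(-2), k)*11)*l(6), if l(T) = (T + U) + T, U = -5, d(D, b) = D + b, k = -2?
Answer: 1078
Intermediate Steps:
R(A) = 4*A² (R(A) = (2*A)*(2*A) = 4*A²)
l(T) = -5 + 2*T (l(T) = (T - 5) + T = (-5 + T) + T = -5 + 2*T)
(d(R(-2), k)*11)*l(6) = ((4*(-2)² - 2)*11)*(-5 + 2*6) = ((4*4 - 2)*11)*(-5 + 12) = ((16 - 2)*11)*7 = (14*11)*7 = 154*7 = 1078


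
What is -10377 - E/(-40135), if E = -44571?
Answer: -416525466/40135 ≈ -10378.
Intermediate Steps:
-10377 - E/(-40135) = -10377 - (-44571)/(-40135) = -10377 - (-44571)*(-1)/40135 = -10377 - 1*44571/40135 = -10377 - 44571/40135 = -416525466/40135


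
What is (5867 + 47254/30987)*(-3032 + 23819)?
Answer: 1260024674207/10329 ≈ 1.2199e+8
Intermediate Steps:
(5867 + 47254/30987)*(-3032 + 23819) = (5867 + 47254*(1/30987))*20787 = (5867 + 47254/30987)*20787 = (181847983/30987)*20787 = 1260024674207/10329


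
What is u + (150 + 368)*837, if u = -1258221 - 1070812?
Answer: -1895467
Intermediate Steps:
u = -2329033
u + (150 + 368)*837 = -2329033 + (150 + 368)*837 = -2329033 + 518*837 = -2329033 + 433566 = -1895467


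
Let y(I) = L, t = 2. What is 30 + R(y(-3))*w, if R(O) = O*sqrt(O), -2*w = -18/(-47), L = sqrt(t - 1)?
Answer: 1401/47 ≈ 29.809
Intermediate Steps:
L = 1 (L = sqrt(2 - 1) = sqrt(1) = 1)
y(I) = 1
w = -9/47 (w = -(-9)/(-47) = -(-9)*(-1)/47 = -1/2*18/47 = -9/47 ≈ -0.19149)
R(O) = O**(3/2)
30 + R(y(-3))*w = 30 + 1**(3/2)*(-9/47) = 30 + 1*(-9/47) = 30 - 9/47 = 1401/47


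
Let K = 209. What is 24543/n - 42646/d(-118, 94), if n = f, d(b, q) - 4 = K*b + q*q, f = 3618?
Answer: 10048381/1060074 ≈ 9.4789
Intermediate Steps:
d(b, q) = 4 + q² + 209*b (d(b, q) = 4 + (209*b + q*q) = 4 + (209*b + q²) = 4 + (q² + 209*b) = 4 + q² + 209*b)
n = 3618
24543/n - 42646/d(-118, 94) = 24543/3618 - 42646/(4 + 94² + 209*(-118)) = 24543*(1/3618) - 42646/(4 + 8836 - 24662) = 909/134 - 42646/(-15822) = 909/134 - 42646*(-1/15822) = 909/134 + 21323/7911 = 10048381/1060074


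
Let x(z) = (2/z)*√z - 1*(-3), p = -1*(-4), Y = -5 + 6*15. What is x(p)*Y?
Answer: 340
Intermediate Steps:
Y = 85 (Y = -5 + 90 = 85)
p = 4
x(z) = 3 + 2/√z (x(z) = 2/√z + 3 = 3 + 2/√z)
x(p)*Y = (3 + 2/√4)*85 = (3 + 2*(½))*85 = (3 + 1)*85 = 4*85 = 340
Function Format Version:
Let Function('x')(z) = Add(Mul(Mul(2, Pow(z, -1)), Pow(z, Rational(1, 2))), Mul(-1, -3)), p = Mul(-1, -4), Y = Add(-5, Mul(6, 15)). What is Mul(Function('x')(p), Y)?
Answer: 340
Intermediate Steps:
Y = 85 (Y = Add(-5, 90) = 85)
p = 4
Function('x')(z) = Add(3, Mul(2, Pow(z, Rational(-1, 2)))) (Function('x')(z) = Add(Mul(2, Pow(z, Rational(-1, 2))), 3) = Add(3, Mul(2, Pow(z, Rational(-1, 2)))))
Mul(Function('x')(p), Y) = Mul(Add(3, Mul(2, Pow(4, Rational(-1, 2)))), 85) = Mul(Add(3, Mul(2, Rational(1, 2))), 85) = Mul(Add(3, 1), 85) = Mul(4, 85) = 340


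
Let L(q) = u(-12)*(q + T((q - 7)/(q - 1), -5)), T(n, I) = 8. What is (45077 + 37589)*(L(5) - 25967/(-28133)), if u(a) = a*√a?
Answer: 2146588022/28133 - 25791792*I*√3 ≈ 76301.0 - 4.4673e+7*I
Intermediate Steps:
u(a) = a^(3/2)
L(q) = -24*I*√3*(8 + q) (L(q) = (-12)^(3/2)*(q + 8) = (-24*I*√3)*(8 + q) = -24*I*√3*(8 + q))
(45077 + 37589)*(L(5) - 25967/(-28133)) = (45077 + 37589)*(24*I*√3*(-8 - 1*5) - 25967/(-28133)) = 82666*(24*I*√3*(-8 - 5) - 25967*(-1/28133)) = 82666*(24*I*√3*(-13) + 25967/28133) = 82666*(-312*I*√3 + 25967/28133) = 82666*(25967/28133 - 312*I*√3) = 2146588022/28133 - 25791792*I*√3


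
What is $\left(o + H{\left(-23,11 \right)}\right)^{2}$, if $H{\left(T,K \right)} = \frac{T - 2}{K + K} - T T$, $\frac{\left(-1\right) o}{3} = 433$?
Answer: $\frac{1619338081}{484} \approx 3.3457 \cdot 10^{6}$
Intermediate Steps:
$o = -1299$ ($o = \left(-3\right) 433 = -1299$)
$H{\left(T,K \right)} = - T^{2} + \frac{-2 + T}{2 K}$ ($H{\left(T,K \right)} = \frac{-2 + T}{2 K} - T^{2} = - T^{2} + \frac{-2 + T}{2 K}$)
$\left(o + H{\left(-23,11 \right)}\right)^{2} = \left(-1299 + \frac{-1 + \frac{1}{2} \left(-23\right) - 11 \left(-23\right)^{2}}{11}\right)^{2} = \left(-1299 + \frac{-1 - \frac{23}{2} - 11 \cdot 529}{11}\right)^{2} = \left(-1299 + \frac{-1 - \frac{23}{2} - 5819}{11}\right)^{2} = \left(-1299 + \frac{1}{11} \left(- \frac{11663}{2}\right)\right)^{2} = \left(-1299 - \frac{11663}{22}\right)^{2} = \left(- \frac{40241}{22}\right)^{2} = \frac{1619338081}{484}$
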